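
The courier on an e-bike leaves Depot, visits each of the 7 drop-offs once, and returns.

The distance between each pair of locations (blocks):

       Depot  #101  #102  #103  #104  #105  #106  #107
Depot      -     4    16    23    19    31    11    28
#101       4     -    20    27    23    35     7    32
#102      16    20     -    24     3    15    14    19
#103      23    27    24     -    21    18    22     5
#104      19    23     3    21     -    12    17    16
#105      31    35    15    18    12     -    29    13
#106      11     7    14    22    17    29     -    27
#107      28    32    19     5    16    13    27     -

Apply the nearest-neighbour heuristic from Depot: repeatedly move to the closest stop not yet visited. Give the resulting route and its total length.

81 blocks along Depot → #101 → #106 → #102 → #104 → #105 → #107 → #103 → Depot.

Depot → [#101:4 / #106:11 / #102:16 / #104:19 / #103:23 / #107:28 / #105:31] → #101 (4)
#101 → [#106:7 / #102:20 / #104:23 / #103:27 / #107:32 / #105:35] → #106 (7)
#106 → [#102:14 / #104:17 / #103:22 / #107:27 / #105:29] → #102 (14)
#102 → [#104:3 / #105:15 / #107:19 / #103:24] → #104 (3)
#104 → [#105:12 / #107:16 / #103:21] → #105 (12)
#105 → [#107:13 / #103:18] → #107 (13)
#107 → [#103:5] → #103 (5)
Return #103→Depot: 23.
Total = 4 + 7 + 14 + 3 + 12 + 13 + 5 + 23 = 81.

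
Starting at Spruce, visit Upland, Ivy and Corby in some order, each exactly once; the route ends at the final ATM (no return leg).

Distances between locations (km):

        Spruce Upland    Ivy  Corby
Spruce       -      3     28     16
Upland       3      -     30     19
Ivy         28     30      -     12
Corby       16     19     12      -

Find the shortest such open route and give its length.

There are 3! = 6 possible orderings.
Spruce - Upland - Ivy - Corby: 3+30+12 = 45
Spruce - Upland - Corby - Ivy: 3+19+12 = 34
Spruce - Ivy - Upland - Corby: 28+30+19 = 77
Spruce - Ivy - Corby - Upland: 28+12+19 = 59
Spruce - Corby - Upland - Ivy: 16+19+30 = 65
Spruce - Corby - Ivy - Upland: 16+12+30 = 58
The minimum is 34.
One shortest path: Spruce → Upland → Corby → Ivy.

Shortest open route: 34 km.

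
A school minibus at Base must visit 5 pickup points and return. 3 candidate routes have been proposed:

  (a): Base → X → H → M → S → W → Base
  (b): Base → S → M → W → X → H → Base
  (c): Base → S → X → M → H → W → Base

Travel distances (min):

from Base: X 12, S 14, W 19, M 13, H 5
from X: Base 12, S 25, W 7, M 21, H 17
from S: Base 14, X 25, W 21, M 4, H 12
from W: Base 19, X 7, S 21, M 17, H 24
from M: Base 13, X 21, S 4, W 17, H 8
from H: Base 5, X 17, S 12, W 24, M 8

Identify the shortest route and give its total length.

64 min — (b) is the shortest.

(a): 12 + 17 + 8 + 4 + 21 + 19 = 81
(b): 14 + 4 + 17 + 7 + 17 + 5 = 64
(c): 14 + 25 + 21 + 8 + 24 + 19 = 111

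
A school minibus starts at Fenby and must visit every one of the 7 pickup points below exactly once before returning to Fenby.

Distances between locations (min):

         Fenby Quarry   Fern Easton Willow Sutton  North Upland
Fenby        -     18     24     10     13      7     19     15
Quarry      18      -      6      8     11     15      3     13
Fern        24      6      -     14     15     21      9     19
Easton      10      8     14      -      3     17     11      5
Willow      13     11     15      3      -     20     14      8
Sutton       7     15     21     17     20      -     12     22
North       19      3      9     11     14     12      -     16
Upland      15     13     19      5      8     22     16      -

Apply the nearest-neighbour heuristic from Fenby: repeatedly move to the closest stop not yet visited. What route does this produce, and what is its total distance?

From Fenby: distances to unvisited — Sutton=7, Easton=10, Willow=13, Upland=15, Quarry=18, North=19, Fern=24. Nearest is Sutton (7).
From Sutton: distances to unvisited — North=12, Quarry=15, Easton=17, Willow=20, Fern=21, Upland=22. Nearest is North (12).
From North: distances to unvisited — Quarry=3, Fern=9, Easton=11, Willow=14, Upland=16. Nearest is Quarry (3).
From Quarry: distances to unvisited — Fern=6, Easton=8, Willow=11, Upland=13. Nearest is Fern (6).
From Fern: distances to unvisited — Easton=14, Willow=15, Upland=19. Nearest is Easton (14).
From Easton: distances to unvisited — Willow=3, Upland=5. Nearest is Willow (3).
From Willow: distances to unvisited — Upland=8. Nearest is Upland (8).
Return Upland→Fenby: 15.
Total = 7 + 12 + 3 + 6 + 14 + 3 + 8 + 15 = 68.

68 min along Fenby → Sutton → North → Quarry → Fern → Easton → Willow → Upland → Fenby.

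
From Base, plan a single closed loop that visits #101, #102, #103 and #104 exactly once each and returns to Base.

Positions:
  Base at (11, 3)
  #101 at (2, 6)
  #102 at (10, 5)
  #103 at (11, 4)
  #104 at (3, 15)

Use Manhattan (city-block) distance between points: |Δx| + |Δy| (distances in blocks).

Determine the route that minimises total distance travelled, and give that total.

Shortest round trip = 42 blocks.

There are 12 distinct closed tours to check (reversals are equivalent).
Base - #101 - #102 - #103 - #104 - Base: 12+9+2+19+20 = 62
Base - #101 - #102 - #104 - #103 - Base: 12+9+17+19+1 = 58
Base - #101 - #103 - #102 - #104 - Base: 12+11+2+17+20 = 62
Base - #101 - #103 - #104 - #102 - Base: 12+11+19+17+3 = 62
Base - #101 - #104 - #102 - #103 - Base: 12+10+17+2+1 = 42
Base - #101 - #104 - #103 - #102 - Base: 12+10+19+2+3 = 46
Base - #102 - #101 - #103 - #104 - Base: 3+9+11+19+20 = 62
Base - #102 - #101 - #104 - #103 - Base: 3+9+10+19+1 = 42
Base - #102 - #103 - #101 - #104 - Base: 3+2+11+10+20 = 46
Base - #102 - #104 - #101 - #103 - Base: 3+17+10+11+1 = 42
Base - #103 - #101 - #102 - #104 - Base: 1+11+9+17+20 = 58
Base - #103 - #102 - #101 - #104 - Base: 1+2+9+10+20 = 42
The minimum is 42.
One optimal route: Base → #101 → #104 → #102 → #103 → Base (or its reverse).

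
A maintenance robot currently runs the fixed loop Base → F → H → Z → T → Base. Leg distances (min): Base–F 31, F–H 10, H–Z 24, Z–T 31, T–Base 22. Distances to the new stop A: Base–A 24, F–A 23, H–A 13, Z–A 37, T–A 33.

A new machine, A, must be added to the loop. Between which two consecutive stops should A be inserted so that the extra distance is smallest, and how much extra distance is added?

+16 min — insert A between Base and F.

Insertion cost between consecutive stops i–j is d(i,A) + d(A,j) − d(i,j):
  between Base and F: 24 + 23 − 31 = 16
  between F and H: 23 + 13 − 10 = 26
  between H and Z: 13 + 37 − 24 = 26
  between Z and T: 37 + 33 − 31 = 39
  between T and Base: 33 + 24 − 22 = 35
Cheapest insertion is between Base and F, adding 16.
New total = 118 + 16 = 134.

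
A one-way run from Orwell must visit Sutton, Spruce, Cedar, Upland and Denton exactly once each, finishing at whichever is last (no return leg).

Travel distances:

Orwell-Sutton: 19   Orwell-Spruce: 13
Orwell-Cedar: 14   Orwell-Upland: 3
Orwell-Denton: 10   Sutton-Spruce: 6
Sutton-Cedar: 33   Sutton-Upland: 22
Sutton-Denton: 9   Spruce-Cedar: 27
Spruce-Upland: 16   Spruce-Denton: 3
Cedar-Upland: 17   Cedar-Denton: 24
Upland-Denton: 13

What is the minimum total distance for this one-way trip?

53 — the minimum one-way total.

There are 5! = 120 possible orderings.
Orwell→Sutton→Spruce→Cedar→Upland→Denton: 19+6+27+17+13 = 82
Orwell→Sutton→Spruce→Cedar→Denton→Upland: 19+6+27+24+13 = 89
Orwell→Sutton→Spruce→Upland→Cedar→Denton: 19+6+16+17+24 = 82
Orwell→Sutton→Spruce→Upland→Denton→Cedar: 19+6+16+13+24 = 78
Orwell→Sutton→Spruce→Denton→Cedar→Upland: 19+6+3+24+17 = 69
Orwell→Sutton→Spruce→Denton→Upland→Cedar: 19+6+3+13+17 = 58
Orwell→Sutton→Cedar→Spruce→Upland→Denton: 19+33+27+16+13 = 108
Orwell→Sutton→Cedar→Spruce→Denton→Upland: 19+33+27+3+13 = 95
Orwell→Sutton→Cedar→Upland→Spruce→Denton: 19+33+17+16+3 = 88
Orwell→Sutton→Cedar→Upland→Denton→Spruce: 19+33+17+13+3 = 85
Orwell→Sutton→Cedar→Denton→Spruce→Upland: 19+33+24+3+16 = 95
Orwell→Sutton→Cedar→Denton→Upland→Spruce: 19+33+24+13+16 = 105
Orwell→Sutton→Upland→Spruce→Cedar→Denton: 19+22+16+27+24 = 108
Orwell→Sutton→Upland→Spruce→Denton→Cedar: 19+22+16+3+24 = 84
… (106 more)
Orwell→Cedar→Upland→Denton→Spruce→Sutton: 14+17+13+3+6 = 53  ← best
The minimum is 53.
One shortest path: Orwell → Cedar → Upland → Denton → Spruce → Sutton.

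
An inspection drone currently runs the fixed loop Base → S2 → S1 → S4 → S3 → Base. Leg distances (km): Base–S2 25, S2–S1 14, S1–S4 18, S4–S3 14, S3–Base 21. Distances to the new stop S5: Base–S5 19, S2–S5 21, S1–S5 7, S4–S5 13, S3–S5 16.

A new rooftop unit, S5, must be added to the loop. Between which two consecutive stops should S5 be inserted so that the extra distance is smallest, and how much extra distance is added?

Insertion cost between consecutive stops i–j is d(i,S5) + d(S5,j) − d(i,j):
  between Base and S2: 19 + 21 − 25 = 15
  between S2 and S1: 21 + 7 − 14 = 14
  between S1 and S4: 7 + 13 − 18 = 2
  between S4 and S3: 13 + 16 − 14 = 15
  between S3 and Base: 16 + 19 − 21 = 14
Cheapest insertion is between S1 and S4, adding 2.
New total = 92 + 2 = 94.

Adding 2 km by placing S5 on the S1–S4 leg.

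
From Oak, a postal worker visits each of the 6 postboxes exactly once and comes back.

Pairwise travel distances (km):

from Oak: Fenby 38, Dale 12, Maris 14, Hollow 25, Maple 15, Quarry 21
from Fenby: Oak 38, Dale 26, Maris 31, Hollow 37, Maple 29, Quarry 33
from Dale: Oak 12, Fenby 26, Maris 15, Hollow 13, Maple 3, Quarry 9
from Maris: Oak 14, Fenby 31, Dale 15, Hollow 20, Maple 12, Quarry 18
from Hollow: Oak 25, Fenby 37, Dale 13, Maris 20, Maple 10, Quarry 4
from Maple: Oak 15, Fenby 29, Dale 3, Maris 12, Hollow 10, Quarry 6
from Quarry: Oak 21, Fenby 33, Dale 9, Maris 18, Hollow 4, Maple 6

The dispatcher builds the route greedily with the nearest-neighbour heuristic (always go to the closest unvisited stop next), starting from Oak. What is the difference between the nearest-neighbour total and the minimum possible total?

From Oak: Dale=12, Maris=14, Maple=15, Quarry=21, Hollow=25, Fenby=38 → choose Dale (12).
From Dale: Maple=3, Quarry=9, Hollow=13, Maris=15, Fenby=26 → choose Maple (3).
From Maple: Quarry=6, Hollow=10, Maris=12, Fenby=29 → choose Quarry (6).
From Quarry: Hollow=4, Maris=18, Fenby=33 → choose Hollow (4).
From Hollow: Maris=20, Fenby=37 → choose Maris (20).
From Maris: Fenby=31 → choose Fenby (31).
NN route Oak → Dale → Maple → Quarry → Hollow → Maris → Fenby → Oak costs 114.
Optimal: Oak → Dale → Maple → Hollow → Quarry → Fenby → Maris → Oak costs 107 (by enumerating all 360 distinct tours).
Excess = 114 − 107 = 7.

7 km longer than the optimal tour.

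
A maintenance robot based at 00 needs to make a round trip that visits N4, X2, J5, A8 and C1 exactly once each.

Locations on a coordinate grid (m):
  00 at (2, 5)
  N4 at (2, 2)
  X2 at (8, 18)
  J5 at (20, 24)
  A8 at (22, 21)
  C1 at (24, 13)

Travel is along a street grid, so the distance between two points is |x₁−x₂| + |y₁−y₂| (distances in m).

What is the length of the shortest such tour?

00→N4→X2→J5→A8→C1→00: 3+22+18+5+10+30 = 88
00→N4→X2→J5→C1→A8→00: 3+22+18+15+10+36 = 104
00→N4→X2→A8→J5→C1→00: 3+22+17+5+15+30 = 92
00→N4→X2→A8→C1→J5→00: 3+22+17+10+15+37 = 104
00→N4→X2→C1→J5→A8→00: 3+22+21+15+5+36 = 102
00→N4→X2→C1→A8→J5→00: 3+22+21+10+5+37 = 98
00→N4→J5→X2→A8→C1→00: 3+40+18+17+10+30 = 118
00→N4→J5→X2→C1→A8→00: 3+40+18+21+10+36 = 128
00→N4→J5→A8→X2→C1→00: 3+40+5+17+21+30 = 116
00→N4→J5→A8→C1→X2→00: 3+40+5+10+21+19 = 98
00→N4→J5→C1→X2→A8→00: 3+40+15+21+17+36 = 132
00→N4→J5→C1→A8→X2→00: 3+40+15+10+17+19 = 104
00→N4→A8→X2→J5→C1→00: 3+39+17+18+15+30 = 122
00→N4→A8→X2→C1→J5→00: 3+39+17+21+15+37 = 132
… (46 more)
The minimum is 88.
One optimal route: 00 → N4 → X2 → J5 → A8 → C1 → 00 (or its reverse).

Minimum total distance: 88 m.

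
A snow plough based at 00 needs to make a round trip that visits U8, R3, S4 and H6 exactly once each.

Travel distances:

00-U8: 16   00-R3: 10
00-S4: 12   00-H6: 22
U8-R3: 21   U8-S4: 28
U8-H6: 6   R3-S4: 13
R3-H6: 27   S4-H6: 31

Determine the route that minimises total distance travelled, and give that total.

00 - U8 - R3 - S4 - H6 - 00: 16+21+13+31+22 = 103
00 - U8 - R3 - H6 - S4 - 00: 16+21+27+31+12 = 107
00 - U8 - S4 - R3 - H6 - 00: 16+28+13+27+22 = 106
00 - U8 - S4 - H6 - R3 - 00: 16+28+31+27+10 = 112
00 - U8 - H6 - R3 - S4 - 00: 16+6+27+13+12 = 74
00 - U8 - H6 - S4 - R3 - 00: 16+6+31+13+10 = 76
00 - R3 - U8 - S4 - H6 - 00: 10+21+28+31+22 = 112
00 - R3 - U8 - H6 - S4 - 00: 10+21+6+31+12 = 80
00 - R3 - S4 - U8 - H6 - 00: 10+13+28+6+22 = 79
00 - R3 - H6 - U8 - S4 - 00: 10+27+6+28+12 = 83
00 - S4 - U8 - R3 - H6 - 00: 12+28+21+27+22 = 110
00 - S4 - R3 - U8 - H6 - 00: 12+13+21+6+22 = 74
The minimum is 74.
One optimal route: 00 → U8 → H6 → R3 → S4 → 00 (or its reverse).

Shortest round trip = 74.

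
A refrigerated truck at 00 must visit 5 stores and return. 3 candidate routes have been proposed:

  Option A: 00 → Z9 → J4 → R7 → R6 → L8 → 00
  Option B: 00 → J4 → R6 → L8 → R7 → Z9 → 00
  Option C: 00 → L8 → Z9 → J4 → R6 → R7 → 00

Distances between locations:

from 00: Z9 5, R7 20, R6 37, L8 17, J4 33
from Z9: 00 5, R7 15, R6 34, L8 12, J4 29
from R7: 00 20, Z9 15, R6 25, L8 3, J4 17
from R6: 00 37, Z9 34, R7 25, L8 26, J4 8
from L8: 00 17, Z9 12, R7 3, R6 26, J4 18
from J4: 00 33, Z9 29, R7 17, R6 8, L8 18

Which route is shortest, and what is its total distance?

Option A: 5 + 29 + 17 + 25 + 26 + 17 = 119
Option B: 33 + 8 + 26 + 3 + 15 + 5 = 90
Option C: 17 + 12 + 29 + 8 + 25 + 20 = 111

90 — Option B is the shortest.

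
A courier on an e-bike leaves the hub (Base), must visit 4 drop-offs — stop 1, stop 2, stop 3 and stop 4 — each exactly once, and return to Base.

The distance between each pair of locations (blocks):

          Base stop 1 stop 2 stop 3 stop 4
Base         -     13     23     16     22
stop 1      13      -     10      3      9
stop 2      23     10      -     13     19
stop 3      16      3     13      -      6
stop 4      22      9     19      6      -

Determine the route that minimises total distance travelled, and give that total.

Minimum total distance: 64 blocks.

Base-stop 1-stop 2-stop 3-stop 4-Base: 13+10+13+6+22 = 64
Base-stop 1-stop 2-stop 4-stop 3-Base: 13+10+19+6+16 = 64
Base-stop 1-stop 3-stop 2-stop 4-Base: 13+3+13+19+22 = 70
Base-stop 1-stop 3-stop 4-stop 2-Base: 13+3+6+19+23 = 64
Base-stop 1-stop 4-stop 2-stop 3-Base: 13+9+19+13+16 = 70
Base-stop 1-stop 4-stop 3-stop 2-Base: 13+9+6+13+23 = 64
Base-stop 2-stop 1-stop 3-stop 4-Base: 23+10+3+6+22 = 64
Base-stop 2-stop 1-stop 4-stop 3-Base: 23+10+9+6+16 = 64
Base-stop 2-stop 3-stop 1-stop 4-Base: 23+13+3+9+22 = 70
Base-stop 2-stop 4-stop 1-stop 3-Base: 23+19+9+3+16 = 70
Base-stop 3-stop 1-stop 2-stop 4-Base: 16+3+10+19+22 = 70
Base-stop 3-stop 2-stop 1-stop 4-Base: 16+13+10+9+22 = 70
The minimum is 64.
One optimal route: Base → stop 1 → stop 2 → stop 3 → stop 4 → Base (or its reverse).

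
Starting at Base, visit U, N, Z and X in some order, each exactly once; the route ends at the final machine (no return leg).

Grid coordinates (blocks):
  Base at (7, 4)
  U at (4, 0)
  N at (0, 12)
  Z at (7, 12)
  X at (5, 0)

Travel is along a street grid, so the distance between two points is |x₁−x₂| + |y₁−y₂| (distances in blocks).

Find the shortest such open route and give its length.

Minimum one-way distance = 29 blocks.

There are 4! = 24 possible orderings.
Base - U - N - Z - X: 7+16+7+14 = 44
Base - U - N - X - Z: 7+16+17+14 = 54
Base - U - Z - N - X: 7+15+7+17 = 46
Base - U - Z - X - N: 7+15+14+17 = 53
Base - U - X - N - Z: 7+1+17+7 = 32
Base - U - X - Z - N: 7+1+14+7 = 29
Base - N - U - Z - X: 15+16+15+14 = 60
Base - N - U - X - Z: 15+16+1+14 = 46
Base - N - Z - U - X: 15+7+15+1 = 38
Base - N - Z - X - U: 15+7+14+1 = 37
Base - N - X - U - Z: 15+17+1+15 = 48
Base - N - X - Z - U: 15+17+14+15 = 61
Base - Z - U - N - X: 8+15+16+17 = 56
Base - Z - U - X - N: 8+15+1+17 = 41
… (10 more)
The minimum is 29.
One shortest path: Base → U → X → Z → N.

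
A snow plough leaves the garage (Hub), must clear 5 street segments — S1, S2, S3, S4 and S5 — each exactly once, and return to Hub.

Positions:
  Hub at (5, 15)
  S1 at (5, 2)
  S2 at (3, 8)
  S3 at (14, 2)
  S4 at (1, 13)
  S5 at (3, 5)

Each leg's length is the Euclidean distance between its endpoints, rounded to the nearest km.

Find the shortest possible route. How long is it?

With 5 stops there are 5!/2 = 60 distinct round trips (a route and its reverse cost the same).
Hub→S1→S2→S3→S4→S5→Hub: 13+6+13+17+8+10 = 67
Hub→S1→S2→S3→S5→S4→Hub: 13+6+13+11+8+4 = 55
Hub→S1→S2→S4→S3→S5→Hub: 13+6+5+17+11+10 = 62
Hub→S1→S2→S4→S5→S3→Hub: 13+6+5+8+11+16 = 59
Hub→S1→S2→S5→S3→S4→Hub: 13+6+3+11+17+4 = 54
Hub→S1→S2→S5→S4→S3→Hub: 13+6+3+8+17+16 = 63
Hub→S1→S3→S2→S4→S5→Hub: 13+9+13+5+8+10 = 58
Hub→S1→S3→S2→S5→S4→Hub: 13+9+13+3+8+4 = 50
Hub→S1→S3→S4→S2→S5→Hub: 13+9+17+5+3+10 = 57
Hub→S1→S3→S4→S5→S2→Hub: 13+9+17+8+3+7 = 57
Hub→S1→S3→S5→S2→S4→Hub: 13+9+11+3+5+4 = 45
Hub→S1→S3→S5→S4→S2→Hub: 13+9+11+8+5+7 = 53
Hub→S1→S4→S2→S3→S5→Hub: 13+12+5+13+11+10 = 64
Hub→S1→S4→S2→S5→S3→Hub: 13+12+5+3+11+16 = 60
… (46 more)
Hub→S3→S1→S5→S2→S4→Hub: 16+9+4+3+5+4 = 41  ← best
The minimum is 41.
One optimal route: Hub → S3 → S1 → S5 → S2 → S4 → Hub (or its reverse).

Minimum total distance: 41 km.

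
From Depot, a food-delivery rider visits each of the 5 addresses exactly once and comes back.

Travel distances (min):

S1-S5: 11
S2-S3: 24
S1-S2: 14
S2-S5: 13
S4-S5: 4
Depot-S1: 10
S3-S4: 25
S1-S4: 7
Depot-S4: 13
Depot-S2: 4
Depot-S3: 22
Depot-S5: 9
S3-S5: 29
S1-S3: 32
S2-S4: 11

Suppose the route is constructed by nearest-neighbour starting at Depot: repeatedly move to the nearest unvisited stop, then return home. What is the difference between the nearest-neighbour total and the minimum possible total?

The nearest-neighbour route is 6 min longer than optimal.

Depot: S2=4, S5=9, S1=10, S4=13, S3=22 ⇒ S2
S2: S4=11, S5=13, S1=14, S3=24 ⇒ S4
S4: S5=4, S1=7, S3=25 ⇒ S5
S5: S1=11, S3=29 ⇒ S1
S1: S3=32 ⇒ S3
NN route Depot → S2 → S4 → S5 → S1 → S3 → Depot costs 84.
Optimal: Depot → S1 → S4 → S5 → S3 → S2 → Depot costs 78 (by enumerating all 60 distinct tours).
Excess = 84 − 78 = 6.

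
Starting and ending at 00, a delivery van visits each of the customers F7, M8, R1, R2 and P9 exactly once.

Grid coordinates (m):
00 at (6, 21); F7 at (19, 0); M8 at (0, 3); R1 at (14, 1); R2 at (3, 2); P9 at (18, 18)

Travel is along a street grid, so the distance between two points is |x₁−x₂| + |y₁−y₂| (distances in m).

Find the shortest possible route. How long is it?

There are 60 distinct closed tours to check (reversals are equivalent).
00 → F7 → M8 → R1 → R2 → P9 → 00: 34+22+16+12+31+15 = 130
00 → F7 → M8 → R1 → P9 → R2 → 00: 34+22+16+21+31+22 = 146
00 → F7 → M8 → R2 → R1 → P9 → 00: 34+22+4+12+21+15 = 108
00 → F7 → M8 → R2 → P9 → R1 → 00: 34+22+4+31+21+28 = 140
00 → F7 → M8 → P9 → R1 → R2 → 00: 34+22+33+21+12+22 = 144
00 → F7 → M8 → P9 → R2 → R1 → 00: 34+22+33+31+12+28 = 160
00 → F7 → R1 → M8 → R2 → P9 → 00: 34+6+16+4+31+15 = 106
00 → F7 → R1 → M8 → P9 → R2 → 00: 34+6+16+33+31+22 = 142
00 → F7 → R1 → R2 → M8 → P9 → 00: 34+6+12+4+33+15 = 104
00 → F7 → R1 → R2 → P9 → M8 → 00: 34+6+12+31+33+24 = 140
00 → F7 → R1 → P9 → M8 → R2 → 00: 34+6+21+33+4+22 = 120
00 → F7 → R1 → P9 → R2 → M8 → 00: 34+6+21+31+4+24 = 120
00 → F7 → R2 → M8 → R1 → P9 → 00: 34+18+4+16+21+15 = 108
00 → F7 → R2 → M8 → P9 → R1 → 00: 34+18+4+33+21+28 = 138
… (46 more)
00 → M8 → R2 → R1 → F7 → P9 → 00: 24+4+12+6+19+15 = 80  ← best
The minimum is 80.
One optimal route: 00 → M8 → R2 → R1 → F7 → P9 → 00 (or its reverse).

Shortest round trip = 80 m.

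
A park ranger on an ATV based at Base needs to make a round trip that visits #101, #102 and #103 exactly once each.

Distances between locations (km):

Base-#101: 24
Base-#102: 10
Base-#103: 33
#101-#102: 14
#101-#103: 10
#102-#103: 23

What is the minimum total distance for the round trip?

With 3 stops there are 3!/2 = 3 distinct round trips (a route and its reverse cost the same).
Base-#101-#102-#103-Base: 24+14+23+33 = 94
Base-#101-#103-#102-Base: 24+10+23+10 = 67
Base-#102-#101-#103-Base: 10+14+10+33 = 67
The minimum is 67.
One optimal route: Base → #101 → #103 → #102 → Base (or its reverse).

Shortest round trip = 67 km.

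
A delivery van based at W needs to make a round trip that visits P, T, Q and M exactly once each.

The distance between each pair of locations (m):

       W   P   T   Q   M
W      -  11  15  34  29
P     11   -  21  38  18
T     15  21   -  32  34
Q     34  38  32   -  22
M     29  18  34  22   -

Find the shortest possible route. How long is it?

Minimum total distance: 98 m.

W-P-T-Q-M-W: 11+21+32+22+29 = 115
W-P-T-M-Q-W: 11+21+34+22+34 = 122
W-P-Q-T-M-W: 11+38+32+34+29 = 144
W-P-Q-M-T-W: 11+38+22+34+15 = 120
W-P-M-T-Q-W: 11+18+34+32+34 = 129
W-P-M-Q-T-W: 11+18+22+32+15 = 98
W-T-P-Q-M-W: 15+21+38+22+29 = 125
W-T-P-M-Q-W: 15+21+18+22+34 = 110
W-T-Q-P-M-W: 15+32+38+18+29 = 132
W-T-M-P-Q-W: 15+34+18+38+34 = 139
W-Q-P-T-M-W: 34+38+21+34+29 = 156
W-Q-T-P-M-W: 34+32+21+18+29 = 134
The minimum is 98.
One optimal route: W → P → M → Q → T → W (or its reverse).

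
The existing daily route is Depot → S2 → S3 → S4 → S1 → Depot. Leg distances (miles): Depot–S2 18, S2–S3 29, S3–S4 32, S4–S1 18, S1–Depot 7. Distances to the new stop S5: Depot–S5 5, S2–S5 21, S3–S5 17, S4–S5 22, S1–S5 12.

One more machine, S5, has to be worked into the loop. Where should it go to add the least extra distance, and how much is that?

Insertion cost between consecutive stops i–j is d(i,S5) + d(S5,j) − d(i,j):
  between Depot and S2: 5 + 21 − 18 = 8
  between S2 and S3: 21 + 17 − 29 = 9
  between S3 and S4: 17 + 22 − 32 = 7
  between S4 and S1: 22 + 12 − 18 = 16
  between S1 and Depot: 12 + 5 − 7 = 10
Cheapest insertion is between S3 and S4, adding 7.
New total = 104 + 7 = 111.

Adding 7 miles by placing S5 on the S3–S4 leg.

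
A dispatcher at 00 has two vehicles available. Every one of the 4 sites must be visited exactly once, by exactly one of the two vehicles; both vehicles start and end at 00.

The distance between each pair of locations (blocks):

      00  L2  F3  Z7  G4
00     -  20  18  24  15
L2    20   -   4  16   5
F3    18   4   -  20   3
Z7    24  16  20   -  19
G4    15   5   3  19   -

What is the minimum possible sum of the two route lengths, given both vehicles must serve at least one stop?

90 blocks — the smallest possible combined total.

Check every non-empty split of the stops between the two vehicles; for each half take its own optimal tour:
  {L2} + {F3, Z7, G4}: 40 + 62 = 102
  {F3} + {L2, Z7, G4}: 36 + 60 = 96
  {L2, F3} + {Z7, G4}: 42 + 58 = 100
  {Z7} + {L2, F3, G4}: 48 + 42 = 90
  {L2, Z7} + {F3, G4}: 60 + 36 = 96
  {F3, Z7} + {L2, G4}: 62 + 40 = 102
  … (7 splits in total)
Best: vehicle 1 00 → Z7 → 00 = 48; vehicle 2 00 → L2 → F3 → G4 → 00 = 42; combined 90.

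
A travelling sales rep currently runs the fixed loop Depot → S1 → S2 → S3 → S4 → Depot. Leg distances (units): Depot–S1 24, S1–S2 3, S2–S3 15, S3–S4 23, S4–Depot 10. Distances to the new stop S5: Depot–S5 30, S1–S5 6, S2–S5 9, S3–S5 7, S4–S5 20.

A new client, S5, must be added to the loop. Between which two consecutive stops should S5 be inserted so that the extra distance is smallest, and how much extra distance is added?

Insertion cost between consecutive stops i–j is d(i,S5) + d(S5,j) − d(i,j):
  between Depot and S1: 30 + 6 − 24 = 12
  between S1 and S2: 6 + 9 − 3 = 12
  between S2 and S3: 9 + 7 − 15 = 1
  between S3 and S4: 7 + 20 − 23 = 4
  between S4 and Depot: 20 + 30 − 10 = 40
Cheapest insertion is between S2 and S3, adding 1.
New total = 75 + 1 = 76.

Minimum extra distance: 1, inserting S5 between S2 and S3.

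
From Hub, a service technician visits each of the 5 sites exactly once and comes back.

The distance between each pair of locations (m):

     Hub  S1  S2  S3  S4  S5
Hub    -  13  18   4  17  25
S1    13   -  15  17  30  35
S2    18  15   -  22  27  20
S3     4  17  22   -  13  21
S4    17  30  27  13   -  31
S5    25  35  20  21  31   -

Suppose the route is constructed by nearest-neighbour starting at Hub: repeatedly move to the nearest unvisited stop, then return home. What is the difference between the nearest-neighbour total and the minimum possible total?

23 m longer than the optimal tour.

From Hub: S3=4, S1=13, S4=17, S2=18, S5=25 → choose S3 (4).
From S3: S4=13, S1=17, S5=21, S2=22 → choose S4 (13).
From S4: S2=27, S1=30, S5=31 → choose S2 (27).
From S2: S1=15, S5=20 → choose S1 (15).
From S1: S5=35 → choose S5 (35).
NN route Hub → S3 → S4 → S2 → S1 → S5 → Hub costs 119.
Optimal: Hub → S1 → S2 → S5 → S4 → S3 → Hub costs 96 (by enumerating all 60 distinct tours).
Excess = 119 − 96 = 23.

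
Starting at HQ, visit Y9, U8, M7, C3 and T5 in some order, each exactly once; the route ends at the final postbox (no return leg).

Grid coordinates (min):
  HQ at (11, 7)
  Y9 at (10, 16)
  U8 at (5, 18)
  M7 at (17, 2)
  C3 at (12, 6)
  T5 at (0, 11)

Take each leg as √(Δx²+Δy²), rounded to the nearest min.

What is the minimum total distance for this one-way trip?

37 min — the minimum one-way total.

There are 5! = 120 possible orderings.
HQ→Y9→U8→M7→C3→T5: 9+5+20+6+13 = 53
HQ→Y9→U8→M7→T5→C3: 9+5+20+19+13 = 66
HQ→Y9→U8→C3→M7→T5: 9+5+14+6+19 = 53
HQ→Y9→U8→C3→T5→M7: 9+5+14+13+19 = 60
HQ→Y9→U8→T5→M7→C3: 9+5+9+19+6 = 48
HQ→Y9→U8→T5→C3→M7: 9+5+9+13+6 = 42
HQ→Y9→M7→U8→C3→T5: 9+16+20+14+13 = 72
HQ→Y9→M7→U8→T5→C3: 9+16+20+9+13 = 67
HQ→Y9→M7→C3→U8→T5: 9+16+6+14+9 = 54
HQ→Y9→M7→C3→T5→U8: 9+16+6+13+9 = 53
HQ→Y9→M7→T5→U8→C3: 9+16+19+9+14 = 67
HQ→Y9→M7→T5→C3→U8: 9+16+19+13+14 = 71
HQ→Y9→C3→U8→M7→T5: 9+10+14+20+19 = 72
HQ→Y9→C3→U8→T5→M7: 9+10+14+9+19 = 61
… (106 more)
HQ→C3→M7→Y9→U8→T5: 1+6+16+5+9 = 37  ← best
The minimum is 37.
One shortest path: HQ → C3 → M7 → Y9 → U8 → T5.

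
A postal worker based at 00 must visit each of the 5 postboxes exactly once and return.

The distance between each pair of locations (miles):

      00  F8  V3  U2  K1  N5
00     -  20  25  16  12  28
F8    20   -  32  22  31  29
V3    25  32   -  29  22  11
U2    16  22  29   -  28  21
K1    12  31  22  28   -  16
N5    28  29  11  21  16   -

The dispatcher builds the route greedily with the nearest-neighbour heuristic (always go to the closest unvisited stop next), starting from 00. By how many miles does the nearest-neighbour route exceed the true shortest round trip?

From 00: K1=12, U2=16, F8=20, V3=25, N5=28 → choose K1 (12).
From K1: N5=16, V3=22, U2=28, F8=31 → choose N5 (16).
From N5: V3=11, U2=21, F8=29 → choose V3 (11).
From V3: U2=29, F8=32 → choose U2 (29).
From U2: F8=22 → choose F8 (22).
NN route 00 → K1 → N5 → V3 → U2 → F8 → 00 costs 110.
Optimal: 00 → F8 → U2 → N5 → V3 → K1 → 00 costs 108 (by enumerating all 60 distinct tours).
Excess = 110 − 108 = 2.

Excess over optimum: 2 miles.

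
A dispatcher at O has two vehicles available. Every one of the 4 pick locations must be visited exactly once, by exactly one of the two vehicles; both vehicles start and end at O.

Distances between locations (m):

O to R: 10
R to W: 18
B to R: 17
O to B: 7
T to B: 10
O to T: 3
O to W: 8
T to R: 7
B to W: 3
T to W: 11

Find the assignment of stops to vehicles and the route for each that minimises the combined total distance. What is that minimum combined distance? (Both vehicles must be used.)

Try each way of splitting the stops between the two vehicles (each non-empty) and, for each split, find the best tour for each vehicle:
  {T} + {B, R, W}: 6 + 38 = 44
  {B} + {T, R, W}: 14 + 36 = 50
  {T, B} + {R, W}: 20 + 36 = 56
  {R} + {T, B, W}: 20 + 24 = 44
  {T, R} + {B, W}: 20 + 18 = 38
  {B, R} + {T, W}: 34 + 22 = 56
  … (7 splits in total)
Best: vehicle 1 O → T → R → O = 20; vehicle 2 O → B → W → O = 18; combined 38.

Minimum combined distance: 38 m.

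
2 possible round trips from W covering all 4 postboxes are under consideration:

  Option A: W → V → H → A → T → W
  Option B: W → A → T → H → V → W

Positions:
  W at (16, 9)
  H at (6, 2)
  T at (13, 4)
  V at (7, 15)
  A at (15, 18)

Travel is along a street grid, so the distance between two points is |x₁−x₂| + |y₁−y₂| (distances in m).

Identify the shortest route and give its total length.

Option A: 15 + 14 + 25 + 16 + 8 = 78
Option B: 10 + 16 + 9 + 14 + 15 = 64

Shortest is Option B, total 64 m.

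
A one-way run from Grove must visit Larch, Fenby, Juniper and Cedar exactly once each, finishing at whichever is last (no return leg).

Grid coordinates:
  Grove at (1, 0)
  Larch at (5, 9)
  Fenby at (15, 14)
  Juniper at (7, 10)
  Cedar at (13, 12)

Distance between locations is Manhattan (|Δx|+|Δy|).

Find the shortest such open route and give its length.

28 — the minimum one-way total.

There are 4! = 24 possible orderings.
Grove → Larch → Fenby → Juniper → Cedar: 13+15+12+8 = 48
Grove → Larch → Fenby → Cedar → Juniper: 13+15+4+8 = 40
Grove → Larch → Juniper → Fenby → Cedar: 13+3+12+4 = 32
Grove → Larch → Juniper → Cedar → Fenby: 13+3+8+4 = 28
Grove → Larch → Cedar → Fenby → Juniper: 13+11+4+12 = 40
Grove → Larch → Cedar → Juniper → Fenby: 13+11+8+12 = 44
Grove → Fenby → Larch → Juniper → Cedar: 28+15+3+8 = 54
Grove → Fenby → Larch → Cedar → Juniper: 28+15+11+8 = 62
Grove → Fenby → Juniper → Larch → Cedar: 28+12+3+11 = 54
Grove → Fenby → Juniper → Cedar → Larch: 28+12+8+11 = 59
Grove → Fenby → Cedar → Larch → Juniper: 28+4+11+3 = 46
Grove → Fenby → Cedar → Juniper → Larch: 28+4+8+3 = 43
Grove → Juniper → Larch → Fenby → Cedar: 16+3+15+4 = 38
Grove → Juniper → Larch → Cedar → Fenby: 16+3+11+4 = 34
… (10 more)
The minimum is 28.
One shortest path: Grove → Larch → Juniper → Cedar → Fenby.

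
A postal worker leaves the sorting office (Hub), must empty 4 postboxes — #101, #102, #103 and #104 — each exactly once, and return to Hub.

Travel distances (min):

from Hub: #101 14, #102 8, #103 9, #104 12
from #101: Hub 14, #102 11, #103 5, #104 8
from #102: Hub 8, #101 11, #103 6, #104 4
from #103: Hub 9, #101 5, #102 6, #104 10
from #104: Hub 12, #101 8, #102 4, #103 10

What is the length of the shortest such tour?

Minimum total distance: 34 min.

With 4 stops there are 4!/2 = 12 distinct round trips (a route and its reverse cost the same).
Hub → #101 → #102 → #103 → #104 → Hub: 14+11+6+10+12 = 53
Hub → #101 → #102 → #104 → #103 → Hub: 14+11+4+10+9 = 48
Hub → #101 → #103 → #102 → #104 → Hub: 14+5+6+4+12 = 41
Hub → #101 → #103 → #104 → #102 → Hub: 14+5+10+4+8 = 41
Hub → #101 → #104 → #102 → #103 → Hub: 14+8+4+6+9 = 41
Hub → #101 → #104 → #103 → #102 → Hub: 14+8+10+6+8 = 46
Hub → #102 → #101 → #103 → #104 → Hub: 8+11+5+10+12 = 46
Hub → #102 → #101 → #104 → #103 → Hub: 8+11+8+10+9 = 46
Hub → #102 → #103 → #101 → #104 → Hub: 8+6+5+8+12 = 39
Hub → #102 → #104 → #101 → #103 → Hub: 8+4+8+5+9 = 34
Hub → #103 → #101 → #102 → #104 → Hub: 9+5+11+4+12 = 41
Hub → #103 → #102 → #101 → #104 → Hub: 9+6+11+8+12 = 46
The minimum is 34.
One optimal route: Hub → #102 → #104 → #101 → #103 → Hub (or its reverse).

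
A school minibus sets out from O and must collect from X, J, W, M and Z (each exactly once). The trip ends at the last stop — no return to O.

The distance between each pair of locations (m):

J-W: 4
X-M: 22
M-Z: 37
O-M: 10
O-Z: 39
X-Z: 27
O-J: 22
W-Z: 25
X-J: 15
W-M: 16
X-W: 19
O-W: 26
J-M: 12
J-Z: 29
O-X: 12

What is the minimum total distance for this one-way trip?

72 m — the minimum one-way total.

There are 5! = 120 possible orderings.
O→X→J→W→M→Z: 12+15+4+16+37 = 84
O→X→J→W→Z→M: 12+15+4+25+37 = 93
O→X→J→M→W→Z: 12+15+12+16+25 = 80
O→X→J→M→Z→W: 12+15+12+37+25 = 101
O→X→J→Z→W→M: 12+15+29+25+16 = 97
O→X→J→Z→M→W: 12+15+29+37+16 = 109
O→X→W→J→M→Z: 12+19+4+12+37 = 84
O→X→W→J→Z→M: 12+19+4+29+37 = 101
O→X→W→M→J→Z: 12+19+16+12+29 = 88
O→X→W→M→Z→J: 12+19+16+37+29 = 113
O→X→W→Z→J→M: 12+19+25+29+12 = 97
O→X→W→Z→M→J: 12+19+25+37+12 = 105
O→X→M→J→W→Z: 12+22+12+4+25 = 75
O→X→M→J→Z→W: 12+22+12+29+25 = 100
… (106 more)
O→M→J→W→X→Z: 10+12+4+19+27 = 72  ← best
The minimum is 72.
One shortest path: O → M → J → W → X → Z.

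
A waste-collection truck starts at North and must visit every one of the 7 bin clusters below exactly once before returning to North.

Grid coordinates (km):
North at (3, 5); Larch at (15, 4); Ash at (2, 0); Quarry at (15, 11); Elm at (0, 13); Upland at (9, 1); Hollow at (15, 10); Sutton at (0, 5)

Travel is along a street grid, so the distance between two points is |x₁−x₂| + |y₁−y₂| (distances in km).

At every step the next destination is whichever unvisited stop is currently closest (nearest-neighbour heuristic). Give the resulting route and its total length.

Total distance 62 km via the nearest-neighbour route North → Sutton → Ash → Upland → Larch → Hollow → Quarry → Elm → North.

At North the remaining stops are Sutton 3, Ash 6, Upland 10, Elm 11, Larch 13, Hollow 17, Quarry 18; go to Sutton.
At Sutton the remaining stops are Ash 7, Elm 8, Upland 13, Larch 16, Hollow 20, Quarry 21; go to Ash.
At Ash the remaining stops are Upland 8, Elm 15, Larch 17, Hollow 23, Quarry 24; go to Upland.
At Upland the remaining stops are Larch 9, Hollow 15, Quarry 16, Elm 21; go to Larch.
At Larch the remaining stops are Hollow 6, Quarry 7, Elm 24; go to Hollow.
At Hollow the remaining stops are Quarry 1, Elm 18; go to Quarry.
At Quarry the remaining stops are Elm 17; go to Elm.
Return Elm→North: 11.
Total = 3 + 7 + 8 + 9 + 6 + 1 + 17 + 11 = 62.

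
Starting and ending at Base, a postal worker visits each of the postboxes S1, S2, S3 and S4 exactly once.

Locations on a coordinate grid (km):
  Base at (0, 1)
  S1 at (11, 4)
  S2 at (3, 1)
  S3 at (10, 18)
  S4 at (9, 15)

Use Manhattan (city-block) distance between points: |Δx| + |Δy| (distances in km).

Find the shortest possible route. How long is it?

With 4 stops there are 4!/2 = 12 distinct round trips (a route and its reverse cost the same).
Base→S1→S2→S3→S4→Base: 14+11+24+4+23 = 76
Base→S1→S2→S4→S3→Base: 14+11+20+4+27 = 76
Base→S1→S3→S2→S4→Base: 14+15+24+20+23 = 96
Base→S1→S3→S4→S2→Base: 14+15+4+20+3 = 56
Base→S1→S4→S2→S3→Base: 14+13+20+24+27 = 98
Base→S1→S4→S3→S2→Base: 14+13+4+24+3 = 58
Base→S2→S1→S3→S4→Base: 3+11+15+4+23 = 56
Base→S2→S1→S4→S3→Base: 3+11+13+4+27 = 58
Base→S2→S3→S1→S4→Base: 3+24+15+13+23 = 78
Base→S2→S4→S1→S3→Base: 3+20+13+15+27 = 78
Base→S3→S1→S2→S4→Base: 27+15+11+20+23 = 96
Base→S3→S2→S1→S4→Base: 27+24+11+13+23 = 98
The minimum is 56.
One optimal route: Base → S1 → S3 → S4 → S2 → Base (or its reverse).

Shortest round trip = 56 km.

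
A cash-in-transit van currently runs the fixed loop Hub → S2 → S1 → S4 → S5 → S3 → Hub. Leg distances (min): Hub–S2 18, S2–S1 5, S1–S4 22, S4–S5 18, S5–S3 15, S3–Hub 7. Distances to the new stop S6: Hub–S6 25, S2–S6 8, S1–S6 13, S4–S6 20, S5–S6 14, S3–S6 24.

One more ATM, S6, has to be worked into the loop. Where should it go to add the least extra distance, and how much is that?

Adding 11 min by placing S6 on the S1–S4 leg.

Insertion cost between consecutive stops i–j is d(i,S6) + d(S6,j) − d(i,j):
  between Hub and S2: 25 + 8 − 18 = 15
  between S2 and S1: 8 + 13 − 5 = 16
  between S1 and S4: 13 + 20 − 22 = 11
  between S4 and S5: 20 + 14 − 18 = 16
  between S5 and S3: 14 + 24 − 15 = 23
  between S3 and Hub: 24 + 25 − 7 = 42
Cheapest insertion is between S1 and S4, adding 11.
New total = 85 + 11 = 96.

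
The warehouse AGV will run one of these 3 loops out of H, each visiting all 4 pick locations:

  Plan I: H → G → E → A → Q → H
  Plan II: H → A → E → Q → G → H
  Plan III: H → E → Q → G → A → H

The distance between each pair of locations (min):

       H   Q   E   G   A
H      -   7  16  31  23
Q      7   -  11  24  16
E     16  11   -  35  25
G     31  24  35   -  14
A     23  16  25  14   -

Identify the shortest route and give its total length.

Plan I: 31 + 35 + 25 + 16 + 7 = 114
Plan II: 23 + 25 + 11 + 24 + 31 = 114
Plan III: 16 + 11 + 24 + 14 + 23 = 88

88 min — Plan III is the shortest.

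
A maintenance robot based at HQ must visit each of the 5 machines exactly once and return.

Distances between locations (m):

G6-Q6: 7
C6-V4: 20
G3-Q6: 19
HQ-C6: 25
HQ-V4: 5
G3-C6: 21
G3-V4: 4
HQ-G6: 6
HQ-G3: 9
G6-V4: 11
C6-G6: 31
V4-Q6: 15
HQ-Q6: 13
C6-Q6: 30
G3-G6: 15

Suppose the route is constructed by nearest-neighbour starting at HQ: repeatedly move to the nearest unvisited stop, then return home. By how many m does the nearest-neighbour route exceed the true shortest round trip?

Excess over optimum: 13 m.

HQ: V4=5, G6=6, G3=9, Q6=13, C6=25 ⇒ V4
V4: G3=4, G6=11, Q6=15, C6=20 ⇒ G3
G3: G6=15, Q6=19, C6=21 ⇒ G6
G6: Q6=7, C6=31 ⇒ Q6
Q6: C6=30 ⇒ C6
NN route HQ → V4 → G3 → G6 → Q6 → C6 → HQ costs 86.
Optimal: HQ → G6 → Q6 → C6 → G3 → V4 → HQ costs 73 (by enumerating all 60 distinct tours).
Excess = 86 − 73 = 13.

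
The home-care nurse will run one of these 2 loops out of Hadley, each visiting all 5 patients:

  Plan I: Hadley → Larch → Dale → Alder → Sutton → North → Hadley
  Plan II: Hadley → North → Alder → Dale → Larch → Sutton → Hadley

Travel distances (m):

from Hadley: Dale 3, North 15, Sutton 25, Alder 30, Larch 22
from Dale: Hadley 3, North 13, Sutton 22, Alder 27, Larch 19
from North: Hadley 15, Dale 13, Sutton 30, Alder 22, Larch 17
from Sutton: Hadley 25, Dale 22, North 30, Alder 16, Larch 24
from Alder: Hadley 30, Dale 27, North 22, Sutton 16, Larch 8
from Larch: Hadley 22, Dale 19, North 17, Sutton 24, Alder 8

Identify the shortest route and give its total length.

Plan I: 22 + 19 + 27 + 16 + 30 + 15 = 129
Plan II: 15 + 22 + 27 + 19 + 24 + 25 = 132

129 m — Plan I is the shortest.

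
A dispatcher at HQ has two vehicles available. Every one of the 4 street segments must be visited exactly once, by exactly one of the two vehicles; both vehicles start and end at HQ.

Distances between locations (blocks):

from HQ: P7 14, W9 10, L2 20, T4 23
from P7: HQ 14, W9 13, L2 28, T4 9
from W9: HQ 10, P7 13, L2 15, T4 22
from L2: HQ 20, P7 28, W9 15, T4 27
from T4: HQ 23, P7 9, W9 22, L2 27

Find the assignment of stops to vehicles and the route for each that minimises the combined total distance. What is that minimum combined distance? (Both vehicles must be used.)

Check every non-empty split of the stops between the two vehicles; for each half take its own optimal tour:
  {P7} + {W9, L2, T4}: 28 + 75 = 103
  {W9} + {P7, L2, T4}: 20 + 70 = 90
  {P7, W9} + {L2, T4}: 37 + 70 = 107
  {L2} + {P7, W9, T4}: 40 + 55 = 95
  {P7, L2} + {W9, T4}: 62 + 55 = 117
  {W9, L2} + {P7, T4}: 45 + 46 = 91
  … (7 splits in total)
Best: vehicle 1 HQ → W9 → HQ = 20; vehicle 2 HQ → P7 → T4 → L2 → HQ = 70; combined 90.

Minimum combined distance: 90 blocks.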